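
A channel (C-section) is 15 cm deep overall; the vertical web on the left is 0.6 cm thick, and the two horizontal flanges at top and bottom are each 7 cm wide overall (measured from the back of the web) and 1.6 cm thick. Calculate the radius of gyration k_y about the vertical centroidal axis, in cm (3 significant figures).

k_y ≈ 2.23 cm

Decompose the section into non-overlapping parts with the origin at the bottom-left of its bounding rectangle.
Web: 0.6 × 15, A = 9 cm², x = 0.3 cm, Ī = 0.27 cm⁴.
Top flange (beyond web): 6.4 × 1.6, A = 10.24 cm², x = 3.8 cm, Ī = 34.953 cm⁴.
Bottom flange (beyond web): 6.4 × 1.6, A = 10.24 cm², x = 3.8 cm, Ī = 34.953 cm⁴.
Centroid: x̄ = ΣA·x / ΣA = 2.7315 cm.
Transfer each piece to the vertical centroidal axis using Ī + A·d² with d = x − 2.7315:
  web: d = -2.4315 cm → contributes +53.479 cm⁴
  top flange (beyond web): d = 1.0685 cm → contributes +46.644 cm⁴
  bottom flange (beyond web): d = 1.0685 cm → contributes +46.644 cm⁴
Total I = 146.77 cm⁴.
Radius of gyration: k = √(I/A) = √(146.77 / 29.48) = 2.2313 cm.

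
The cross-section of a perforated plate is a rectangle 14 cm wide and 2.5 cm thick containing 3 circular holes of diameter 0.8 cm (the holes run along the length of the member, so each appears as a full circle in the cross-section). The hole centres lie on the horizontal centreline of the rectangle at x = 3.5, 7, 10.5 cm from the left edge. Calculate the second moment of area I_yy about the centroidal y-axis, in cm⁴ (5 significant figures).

I_yy ≈ 559.29 cm⁴

Split into non-overlapping primitives; take the origin at the lower-left of the bounding box.
Plate: 14 × 2.5, A = 35 cm², x = 7 cm, Ī = 571.6667 cm⁴.
Hole 1 (subtracted): ⌀0.8, A = 0.5026548 cm², x = 3.5 cm, Ī = 0.02010619 cm⁴.
Hole 2 (subtracted): ⌀0.8, A = 0.5026548 cm², x = 7 cm, Ī = 0.02010619 cm⁴.
Hole 3 (subtracted): ⌀0.8, A = 0.5026548 cm², x = 10.5 cm, Ī = 0.02010619 cm⁴.
By symmetry the centroid is at mid-width, x̄ = 7 cm.
Transfer each piece to the centroidal y-axis using Ī + A·d² with d = x − 7:
  plate: d = 0 cm → contributes +571.6667 cm⁴
  hole 1: d = -3.5 cm → contributes −6.177628 cm⁴
  hole 2: d = 0 cm → contributes −0.02010619 cm⁴
  hole 3: d = 3.5 cm → contributes −6.177628 cm⁴
Total I = 559.2913 cm⁴.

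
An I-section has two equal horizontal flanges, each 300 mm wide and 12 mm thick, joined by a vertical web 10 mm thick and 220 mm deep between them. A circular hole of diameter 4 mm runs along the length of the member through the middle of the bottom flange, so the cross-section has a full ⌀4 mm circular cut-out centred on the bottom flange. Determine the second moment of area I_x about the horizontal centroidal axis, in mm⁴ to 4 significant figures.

Treat the section as a set of non-overlapping primitives; coordinates are from the bounding-box lower-left.
Bottom flange: 300 × 12, A = 3 600 mm², y = 6 mm, Ī = 43 200 mm⁴.
Web: 10 × 220, A = 2 200 mm², y = 122 mm, Ī = 8 873 333 mm⁴.
Top flange: 300 × 12, A = 3 600 mm², y = 238 mm, Ī = 43 200 mm⁴.
Hole (subtracted): ⌀4, A = 12.5664 mm², y = 6 mm, Ī = 12.5664 mm⁴.
Centroid: ȳ = ΣA·y / ΣA = 122.155 mm.
Transfer each piece to the horizontal centroidal axis using Ī + A·d² with d = y − 122.155:
  bottom flange: d = -116.155 mm → contributes +48 614 578 mm⁴
  web: d = -0.155282 mm → contributes +8 873 386 mm⁴
  top flange: d = 115.845 mm → contributes +48 355 195 mm⁴
  hole: d = -116.155 mm → contributes −169 559 mm⁴
Total I = 105 673 601 mm⁴.

I_x ≈ 1.057 × 10⁸ mm⁴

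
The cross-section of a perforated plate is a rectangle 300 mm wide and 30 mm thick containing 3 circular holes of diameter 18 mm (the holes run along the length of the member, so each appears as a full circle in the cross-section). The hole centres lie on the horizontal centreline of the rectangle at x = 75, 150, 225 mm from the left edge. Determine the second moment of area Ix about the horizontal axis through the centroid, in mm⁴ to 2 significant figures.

Ix ≈ 6.6 × 10⁵ mm⁴

Break the section into simple shapes (no overlaps), measuring from the bottom-left corner of the bounding box.
Plate: 300 × 30, A = 9 000 mm², y = 15 mm, Ī = 675 000 mm⁴.
Hole 1 (subtracted): ⌀18, A = 254.5 mm², y = 15 mm, Ī = 5 153 mm⁴.
Hole 2 (subtracted): ⌀18, A = 254.5 mm², y = 15 mm, Ī = 5 153 mm⁴.
Hole 3 (subtracted): ⌀18, A = 254.5 mm², y = 15 mm, Ī = 5 153 mm⁴.
By symmetry the centroid is at mid-height, ȳ = 15 mm.
All pieces are centred on the horizontal axis through the centroid, so I = ΣĪ (holes subtracted) = 659 541 mm⁴.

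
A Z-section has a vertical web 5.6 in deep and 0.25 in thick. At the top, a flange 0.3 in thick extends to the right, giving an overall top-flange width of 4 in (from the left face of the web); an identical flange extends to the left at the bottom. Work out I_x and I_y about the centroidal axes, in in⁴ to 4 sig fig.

I_x ≈ 19.48 in⁴, I_y ≈ 11.64 in⁴

Decompose the section into non-overlapping parts with the origin at the bottom-left of its bounding rectangle.
Web: 0.25 × 5.6, A = 1.4 in², y = 2.8 in, Ī = 3.65867 in⁴.
Top flange (beyond web): 3.75 × 0.3, A = 1.125 in², y = 5.45 in, Ī = 0.0084375 in⁴.
Bottom flange (beyond web): 3.75 × 0.3, A = 1.125 in², y = 0.15 in, Ī = 0.0084375 in⁴.
Centroid: ȳ = ΣA·y / ΣA = 2.8 in.
Transfer each piece to the centroidal x-axis using Ī + A·d² with d = y − 2.8:
  web: d = 0 in → contributes +3.65867 in⁴
  top flange (beyond web): d = 2.65 in → contributes +7.90875 in⁴
  bottom flange (beyond web): d = -2.65 in → contributes +7.90875 in⁴
Total I = 19.4762 in⁴.
For the y-axis: x̄ = 3.875 in.
Repeating about the centroidal y-axis gives I_y = 11.644 in⁴.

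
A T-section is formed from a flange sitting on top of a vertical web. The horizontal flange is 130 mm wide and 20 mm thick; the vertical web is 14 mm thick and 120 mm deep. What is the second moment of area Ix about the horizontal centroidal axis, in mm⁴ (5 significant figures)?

Ix ≈ 7.1034 × 10⁶ mm⁴

Break the section into simple shapes (no overlaps), measuring from the bottom-left corner of the bounding box.
Flange: 130 × 20, A = 2 600 mm², y = 130 mm, Ī = 86666.67 mm⁴.
Web: 14 × 120, A = 1 680 mm², y = 60 mm, Ī = 2 016 000 mm⁴.
Centroid: ȳ = ΣA·y / ΣA = 102.5234 mm.
Transfer each piece to the horizontal centroidal axis using Ī + A·d² with d = y − 102.5234:
  flange: d = 27.47664 mm → contributes +2 049 577 mm⁴
  web: d = -42.52336 mm → contributes +5 053 837 mm⁴
Total I = 7 103 414 mm⁴.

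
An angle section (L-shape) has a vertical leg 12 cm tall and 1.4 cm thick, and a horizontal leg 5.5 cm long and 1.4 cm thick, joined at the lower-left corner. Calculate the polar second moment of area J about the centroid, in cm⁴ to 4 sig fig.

Decompose the section into non-overlapping parts with the origin at the bottom-left of its bounding rectangle.
Vertical leg: 1.4 × 12, A = 16.8 cm², y = 6 cm, Ī = 201.6 cm⁴.
Horizontal leg (remainder): 4.1 × 1.4, A = 5.74 cm², y = 0.7 cm, Ī = 0.937533 cm⁴.
Centroid: ȳ = ΣA·y / ΣA = 4.65031 cm.
Transfer each piece to the centroidal x-axis using Ī + A·d² with d = y − 4.65031:
  vertical leg: d = 1.34969 cm → contributes +232.204 cm⁴
  horizontal leg (remainder): d = -3.95031 cm → contributes +90.51 cm⁴
Total I = 322.714 cm⁴.
For the y-axis: x̄ = 1.40031 cm.
Repeating about the centroidal y-axis gives I_y = 43.1391 cm⁴.
Polar second moment: J = I_x + I_y = 365.853 cm⁴.

J ≈ 365.9 cm⁴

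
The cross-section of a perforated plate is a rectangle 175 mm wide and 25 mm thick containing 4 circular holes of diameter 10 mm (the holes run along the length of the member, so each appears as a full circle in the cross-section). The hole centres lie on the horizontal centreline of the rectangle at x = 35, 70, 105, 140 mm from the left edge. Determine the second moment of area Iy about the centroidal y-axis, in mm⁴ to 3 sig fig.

Iy ≈ 1.07 × 10⁷ mm⁴

Split into non-overlapping primitives; take the origin at the lower-left of the bounding box.
Plate: 175 × 25, A = 4 375 mm², x = 87.5 mm, Ī = 11 165 365 mm⁴.
Hole 1 (subtracted): ⌀10, A = 78.54 mm², x = 35 mm, Ī = 490.87 mm⁴.
Hole 2 (subtracted): ⌀10, A = 78.54 mm², x = 70 mm, Ī = 490.87 mm⁴.
Hole 3 (subtracted): ⌀10, A = 78.54 mm², x = 105 mm, Ī = 490.87 mm⁴.
Hole 4 (subtracted): ⌀10, A = 78.54 mm², x = 140 mm, Ī = 490.87 mm⁴.
By symmetry the centroid is at mid-width, x̄ = 87.5 mm.
Transfer each piece to the centroidal y-axis using Ī + A·d² with d = x − 87.5:
  plate: d = 0 mm → contributes +11 165 365 mm⁴
  hole 1: d = -52.5 mm → contributes −216 966 mm⁴
  hole 2: d = -17.5 mm → contributes −24 544 mm⁴
  hole 3: d = 17.5 mm → contributes −24 544 mm⁴
  hole 4: d = 52.5 mm → contributes −216 966 mm⁴
Total I = 10 682 345 mm⁴.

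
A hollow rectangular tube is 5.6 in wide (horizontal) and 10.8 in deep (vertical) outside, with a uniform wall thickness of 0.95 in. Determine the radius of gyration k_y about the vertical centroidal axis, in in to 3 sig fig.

Break the section into simple shapes (no overlaps), measuring from the bottom-left corner of the bounding box.
Outer rectangle: 5.6 × 10.8, A = 60.48 in², x = 2.8 in, Ī = 158.05 in⁴.
Inner void (subtracted): 3.7 × 8.9, A = 32.93 in², x = 2.8 in, Ī = 37.568 in⁴.
By symmetry the centroid is at mid-width, x̄ = 2.8 in.
All pieces are centred on the vertical centroidal axis, so I = ΣĪ (holes subtracted) = 120.49 in⁴.
Radius of gyration: k = √(I/A) = √(120.49 / 27.55) = 2.0913 in.

k_y ≈ 2.09 in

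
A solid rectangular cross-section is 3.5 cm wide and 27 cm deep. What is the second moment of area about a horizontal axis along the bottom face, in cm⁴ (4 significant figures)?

The section: 3.5 × 27, A = 94.5 cm², y = 13.5 cm, Ī = 5740.88 cm⁴.
Transfer it to the base of the section using Ī + A·d² with d = y − 0:
  the section: d = 13.5 cm → contributes +22963.5 cm⁴
Total I = 22963.5 cm⁴.

I_base ≈ 2.296 × 10⁴ cm⁴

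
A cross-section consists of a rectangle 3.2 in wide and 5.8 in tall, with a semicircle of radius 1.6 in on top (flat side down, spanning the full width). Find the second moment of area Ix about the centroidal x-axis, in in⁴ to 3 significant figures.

Ix ≈ 95.1 in⁴

Split into non-overlapping primitives; take the origin at the lower-left of the bounding box.
Rectangular body: 3.2 × 5.8, A = 18.56 in², y = 2.9 in, Ī = 52.03 in⁴.
Semicircular cap: semicircle r = 1.6, A = 4.0212 in², y = 6.4791 in, Ī = 0.7193 in⁴.
Centroid: ȳ = ΣA·y / ΣA = 3.5374 in.
Transfer each piece to the centroidal x-axis using Ī + A·d² with d = y − 3.5374:
  rectangular body: d = -0.63735 in → contributes +59.569 in⁴
  semicircular cap: d = 2.9417 in → contributes +35.518 in⁴
Total I = 95.087 in⁴.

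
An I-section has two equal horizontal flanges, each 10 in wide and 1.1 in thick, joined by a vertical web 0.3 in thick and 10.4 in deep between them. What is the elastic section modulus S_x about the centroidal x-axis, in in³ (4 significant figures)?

Break the section into simple shapes (no overlaps), measuring from the bottom-left corner of the bounding box.
Bottom flange: 10 × 1.1, A = 11 in², y = 0.55 in, Ī = 1.10917 in⁴.
Web: 0.3 × 10.4, A = 3.12 in², y = 6.3 in, Ī = 28.1216 in⁴.
Top flange: 10 × 1.1, A = 11 in², y = 12.05 in, Ī = 1.10917 in⁴.
By symmetry the centroid is at mid-height, ȳ = 6.3 in.
Transfer each piece to the centroidal x-axis using Ī + A·d² with d = y − 6.3:
  bottom flange: d = -5.75 in → contributes +364.797 in⁴
  web: d = 0 in → contributes +28.1216 in⁴
  top flange: d = 5.75 in → contributes +364.797 in⁴
Total I = 757.715 in⁴.
Extreme fibre distance c = 6.3 in; S = I/c = 120.272 in³.

S_x ≈ 120.3 in³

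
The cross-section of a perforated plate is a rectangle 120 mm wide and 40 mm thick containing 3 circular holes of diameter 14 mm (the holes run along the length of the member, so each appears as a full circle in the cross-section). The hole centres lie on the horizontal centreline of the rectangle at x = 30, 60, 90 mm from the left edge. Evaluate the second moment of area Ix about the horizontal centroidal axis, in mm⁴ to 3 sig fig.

Ix ≈ 6.34 × 10⁵ mm⁴

Break the section into simple shapes (no overlaps), measuring from the bottom-left corner of the bounding box.
Plate: 120 × 40, A = 4 800 mm², y = 20 mm, Ī = 640 000 mm⁴.
Hole 1 (subtracted): ⌀14, A = 153.94 mm², y = 20 mm, Ī = 1885.7 mm⁴.
Hole 2 (subtracted): ⌀14, A = 153.94 mm², y = 20 mm, Ī = 1885.7 mm⁴.
Hole 3 (subtracted): ⌀14, A = 153.94 mm², y = 20 mm, Ī = 1885.7 mm⁴.
By symmetry the centroid is at mid-height, ȳ = 20 mm.
All pieces are centred on the horizontal centroidal axis, so I = ΣĪ (holes subtracted) = 634 343 mm⁴.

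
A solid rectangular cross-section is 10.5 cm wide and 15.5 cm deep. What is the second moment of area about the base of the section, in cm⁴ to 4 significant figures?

I_base ≈ 1.303 × 10⁴ cm⁴

The section: 10.5 × 15.5, A = 162.75 cm², y = 7.75 cm, Ī = 3258.39 cm⁴.
Transfer it to a horizontal axis along the bottom face using Ī + A·d² with d = y − 0:
  the section: d = 7.75 cm → contributes +13033.6 cm⁴
Total I = 13033.6 cm⁴.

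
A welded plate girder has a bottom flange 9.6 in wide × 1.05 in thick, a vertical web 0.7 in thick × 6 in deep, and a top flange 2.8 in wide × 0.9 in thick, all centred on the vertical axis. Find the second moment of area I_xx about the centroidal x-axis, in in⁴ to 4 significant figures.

I_xx ≈ 126.1 in⁴

Split into non-overlapping primitives; take the origin at the lower-left of the bounding box.
Bottom plate: 9.6 × 1.05, A = 10.08 in², y = 0.525 in, Ī = 0.9261 in⁴.
Web plate: 0.7 × 6, A = 4.2 in², y = 4.05 in, Ī = 12.6 in⁴.
Top plate: 2.8 × 0.9, A = 2.52 in², y = 7.5 in, Ī = 0.1701 in⁴.
Centroid: ȳ = ΣA·y / ΣA = 2.4525 in.
Transfer each piece to the centroidal x-axis using Ī + A·d² with d = y − 2.4525:
  bottom plate: d = -1.9275 in → contributes +38.3759 in⁴
  web plate: d = 1.5975 in → contributes +23.3184 in⁴
  top plate: d = 5.0475 in → contributes +64.3728 in⁴
Total I = 126.067 in⁴.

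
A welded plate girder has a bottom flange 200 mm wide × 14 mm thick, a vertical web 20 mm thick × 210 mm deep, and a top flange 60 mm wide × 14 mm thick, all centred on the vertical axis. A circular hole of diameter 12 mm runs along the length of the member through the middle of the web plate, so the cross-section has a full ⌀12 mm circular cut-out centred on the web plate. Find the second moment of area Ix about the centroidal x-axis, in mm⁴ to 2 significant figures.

Treat the section as a set of non-overlapping primitives; coordinates are from the bounding-box lower-left.
Bottom plate: 200 × 14, A = 2 800 mm², y = 7 mm, Ī = 45 733 mm⁴.
Web plate: 20 × 210, A = 4 200 mm², y = 119 mm, Ī = 15 435 000 mm⁴.
Top plate: 60 × 14, A = 840 mm², y = 231 mm, Ī = 13 720 mm⁴.
Hole (subtracted): ⌀12, A = 113.1 mm², y = 119 mm, Ī = 1 018 mm⁴.
Centroid: ȳ = ΣA·y / ΣA = 90.59 mm.
Transfer each piece to the centroidal x-axis using Ī + A·d² with d = y − 90.59:
  bottom plate: d = -83.59 mm → contributes +19 610 219 mm⁴
  web plate: d = 28.41 mm → contributes +18 824 898 mm⁴
  top plate: d = 140.4 mm → contributes +16 574 253 mm⁴
  hole: d = 28.41 mm → contributes −92 301 mm⁴
Total I = 54 917 069 mm⁴.

Ix ≈ 5.5 × 10⁷ mm⁴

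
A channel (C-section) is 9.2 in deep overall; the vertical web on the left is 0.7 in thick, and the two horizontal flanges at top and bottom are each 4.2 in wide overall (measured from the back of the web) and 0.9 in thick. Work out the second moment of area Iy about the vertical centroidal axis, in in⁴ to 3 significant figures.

Split into non-overlapping primitives; take the origin at the lower-left of the bounding box.
Web: 0.7 × 9.2, A = 6.44 in², x = 0.35 in, Ī = 0.26297 in⁴.
Top flange (beyond web): 3.5 × 0.9, A = 3.15 in², x = 2.45 in, Ī = 3.2156 in⁴.
Bottom flange (beyond web): 3.5 × 0.9, A = 3.15 in², x = 2.45 in, Ī = 3.2156 in⁴.
Centroid: x̄ = ΣA·x / ΣA = 1.3885 in.
Transfer each piece to the vertical centroidal axis using Ī + A·d² with d = x − 1.3885:
  web: d = -1.0385 in → contributes +7.2079 in⁴
  top flange (beyond web): d = 1.0615 in → contributes +6.7652 in⁴
  bottom flange (beyond web): d = 1.0615 in → contributes +6.7652 in⁴
Total I = 20.738 in⁴.

Iy ≈ 20.7 in⁴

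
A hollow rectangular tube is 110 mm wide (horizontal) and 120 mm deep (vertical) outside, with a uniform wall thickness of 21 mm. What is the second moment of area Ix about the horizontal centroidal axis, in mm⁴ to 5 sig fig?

Treat the section as a set of non-overlapping primitives; coordinates are from the bounding-box lower-left.
Outer rectangle: 110 × 120, A = 13 200 mm², y = 60 mm, Ī = 15 840 000 mm⁴.
Inner void (subtracted): 68 × 78, A = 5 304 mm², y = 60 mm, Ī = 2 689 128 mm⁴.
By symmetry the centroid is at mid-height, ȳ = 60 mm.
All pieces are centred on the horizontal centroidal axis, so I = ΣĪ (holes subtracted) = 13 150 872 mm⁴.

Ix ≈ 1.3151 × 10⁷ mm⁴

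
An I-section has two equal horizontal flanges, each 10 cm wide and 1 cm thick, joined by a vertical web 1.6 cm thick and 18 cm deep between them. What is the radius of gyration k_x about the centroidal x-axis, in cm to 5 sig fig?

Break the section into simple shapes (no overlaps), measuring from the bottom-left corner of the bounding box.
Bottom flange: 10 × 1, A = 10 cm², y = 0.5 cm, Ī = 0.8333333 cm⁴.
Web: 1.6 × 18, A = 28.8 cm², y = 10 cm, Ī = 777.6 cm⁴.
Top flange: 10 × 1, A = 10 cm², y = 19.5 cm, Ī = 0.8333333 cm⁴.
By symmetry the centroid is at mid-height, ȳ = 10 cm.
Transfer each piece to the centroidal x-axis using Ī + A·d² with d = y − 10:
  bottom flange: d = -9.5 cm → contributes +903.3333 cm⁴
  web: d = 0 cm → contributes +777.6 cm⁴
  top flange: d = 9.5 cm → contributes +903.3333 cm⁴
Total I = 2584.267 cm⁴.
Radius of gyration: k = √(I/A) = √(2584.267 / 48.8) = 7.277107 cm.

k_x ≈ 7.2771 cm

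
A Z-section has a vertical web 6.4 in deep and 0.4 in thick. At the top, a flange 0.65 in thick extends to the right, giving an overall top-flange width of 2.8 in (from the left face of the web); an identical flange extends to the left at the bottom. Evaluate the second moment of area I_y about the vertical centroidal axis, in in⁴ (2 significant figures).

Split into non-overlapping primitives; take the origin at the lower-left of the bounding box.
Web: 0.4 × 6.4, A = 2.56 in², x = 2.6 in, Ī = 0.03413 in⁴.
Top flange (beyond web): 2.4 × 0.65, A = 1.56 in², x = 4 in, Ī = 0.7488 in⁴.
Bottom flange (beyond web): 2.4 × 0.65, A = 1.56 in², x = 1.2 in, Ī = 0.7488 in⁴.
Centroid: x̄ = ΣA·x / ΣA = 2.6 in.
Transfer each piece to the vertical centroidal axis using Ī + A·d² with d = x − 2.6:
  web: d = 0 in → contributes +0.03413 in⁴
  top flange (beyond web): d = 1.4 in → contributes +3.806 in⁴
  bottom flange (beyond web): d = -1.4 in → contributes +3.806 in⁴
Total I = 7.647 in⁴.

I_y ≈ 7.6 in⁴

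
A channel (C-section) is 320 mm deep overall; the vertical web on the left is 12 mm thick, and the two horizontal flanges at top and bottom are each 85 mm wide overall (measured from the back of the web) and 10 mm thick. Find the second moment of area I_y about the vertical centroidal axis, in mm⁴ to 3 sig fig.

I_y ≈ 2.61 × 10⁶ mm⁴

Split into non-overlapping primitives; take the origin at the lower-left of the bounding box.
Web: 12 × 320, A = 3 840 mm², x = 6 mm, Ī = 46 080 mm⁴.
Top flange (beyond web): 73 × 10, A = 730 mm², x = 48.5 mm, Ī = 324 181 mm⁴.
Bottom flange (beyond web): 73 × 10, A = 730 mm², x = 48.5 mm, Ī = 324 181 mm⁴.
Centroid: x̄ = ΣA·x / ΣA = 17.708 mm.
Transfer each piece to the vertical centroidal axis using Ī + A·d² with d = x − 17.708:
  web: d = -11.708 mm → contributes +572 416 mm⁴
  top flange (beyond web): d = 30.792 mm → contributes +1 016 349 mm⁴
  bottom flange (beyond web): d = 30.792 mm → contributes +1 016 349 mm⁴
Total I = 2 605 113 mm⁴.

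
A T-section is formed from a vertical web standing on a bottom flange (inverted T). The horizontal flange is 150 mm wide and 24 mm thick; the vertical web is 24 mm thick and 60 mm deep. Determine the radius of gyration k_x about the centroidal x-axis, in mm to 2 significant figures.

k_x ≈ 22 mm

Decompose the section into non-overlapping parts with the origin at the bottom-left of its bounding rectangle.
Flange: 150 × 24, A = 3 600 mm², y = 12 mm, Ī = 172 800 mm⁴.
Web: 24 × 60, A = 1 440 mm², y = 54 mm, Ī = 432 000 mm⁴.
Centroid: ȳ = ΣA·y / ΣA = 24 mm.
Transfer each piece to the centroidal x-axis using Ī + A·d² with d = y − 24:
  flange: d = -12 mm → contributes +691 200 mm⁴
  web: d = 30 mm → contributes +1 728 000 mm⁴
Total I = 2 419 200 mm⁴.
Radius of gyration: k = √(I/A) = √(2 419 200 / 5 040) = 21.91 mm.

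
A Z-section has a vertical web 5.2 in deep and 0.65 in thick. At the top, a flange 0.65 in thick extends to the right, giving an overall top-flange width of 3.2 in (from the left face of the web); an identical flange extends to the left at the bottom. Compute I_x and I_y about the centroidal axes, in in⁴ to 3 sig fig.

I_x ≈ 24.9 in⁴, I_y ≈ 10.4 in⁴

Split into non-overlapping primitives; take the origin at the lower-left of the bounding box.
Web: 0.65 × 5.2, A = 3.38 in², y = 2.6 in, Ī = 7.6163 in⁴.
Top flange (beyond web): 2.55 × 0.65, A = 1.6575 in², y = 4.875 in, Ī = 0.058358 in⁴.
Bottom flange (beyond web): 2.55 × 0.65, A = 1.6575 in², y = 0.325 in, Ī = 0.058358 in⁴.
Centroid: ȳ = ΣA·y / ΣA = 2.6 in.
Transfer each piece to the centroidal x-axis using Ī + A·d² with d = y − 2.6:
  web: d = 0 in → contributes +7.6163 in⁴
  top flange (beyond web): d = 2.275 in → contributes +8.637 in⁴
  bottom flange (beyond web): d = -2.275 in → contributes +8.637 in⁴
Total I = 24.89 in⁴.
For the y-axis: x̄ = 2.875 in.
Repeating about the centroidal y-axis gives I_y = 10.402 in⁴.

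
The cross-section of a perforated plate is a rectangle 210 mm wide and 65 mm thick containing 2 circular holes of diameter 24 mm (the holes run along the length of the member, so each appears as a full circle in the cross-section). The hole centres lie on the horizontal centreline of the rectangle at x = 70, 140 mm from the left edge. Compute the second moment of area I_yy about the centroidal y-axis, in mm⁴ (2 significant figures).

I_yy ≈ 4.9 × 10⁷ mm⁴

Split into non-overlapping primitives; take the origin at the lower-left of the bounding box.
Plate: 210 × 65, A = 13 650 mm², x = 105 mm, Ī = 50 163 750 mm⁴.
Hole 1 (subtracted): ⌀24, A = 452.4 mm², x = 70 mm, Ī = 16 286 mm⁴.
Hole 2 (subtracted): ⌀24, A = 452.4 mm², x = 140 mm, Ī = 16 286 mm⁴.
By symmetry the centroid is at mid-width, x̄ = 105 mm.
Transfer each piece to the centroidal y-axis using Ī + A·d² with d = x − 105:
  plate: d = 0 mm → contributes +50 163 750 mm⁴
  hole 1: d = -35 mm → contributes −570 463 mm⁴
  hole 2: d = 35 mm → contributes −570 463 mm⁴
Total I = 49 022 824 mm⁴.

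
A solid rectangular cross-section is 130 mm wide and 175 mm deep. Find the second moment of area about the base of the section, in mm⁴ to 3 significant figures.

The section: 130 × 175, A = 22 750 mm², y = 87.5 mm, Ī = 58 059 896 mm⁴.
Transfer it to the bottom edge using Ī + A·d² with d = y − 0:
  the section: d = 87.5 mm → contributes +232 239 583 mm⁴
Total I = 232 239 583 mm⁴.

I_base ≈ 2.32 × 10⁸ mm⁴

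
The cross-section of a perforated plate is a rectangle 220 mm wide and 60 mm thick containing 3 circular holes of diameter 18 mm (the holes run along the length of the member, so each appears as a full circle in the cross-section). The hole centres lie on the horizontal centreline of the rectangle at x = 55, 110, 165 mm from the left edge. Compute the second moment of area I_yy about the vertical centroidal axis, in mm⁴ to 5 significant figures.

Break the section into simple shapes (no overlaps), measuring from the bottom-left corner of the bounding box.
Plate: 220 × 60, A = 13 200 mm², x = 110 mm, Ī = 53 240 000 mm⁴.
Hole 1 (subtracted): ⌀18, A = 254.469 mm², x = 55 mm, Ī = 5152.997 mm⁴.
Hole 2 (subtracted): ⌀18, A = 254.469 mm², x = 110 mm, Ī = 5152.997 mm⁴.
Hole 3 (subtracted): ⌀18, A = 254.469 mm², x = 165 mm, Ī = 5152.997 mm⁴.
By symmetry the centroid is at mid-width, x̄ = 110 mm.
Transfer each piece to the vertical centroidal axis using Ī + A·d² with d = x − 110:
  plate: d = 0 mm → contributes +53 240 000 mm⁴
  hole 1: d = -55 mm → contributes −774921.7 mm⁴
  hole 2: d = 0 mm → contributes −5152.997 mm⁴
  hole 3: d = 55 mm → contributes −774921.7 mm⁴
Total I = 51 685 004 mm⁴.

I_yy ≈ 5.1685 × 10⁷ mm⁴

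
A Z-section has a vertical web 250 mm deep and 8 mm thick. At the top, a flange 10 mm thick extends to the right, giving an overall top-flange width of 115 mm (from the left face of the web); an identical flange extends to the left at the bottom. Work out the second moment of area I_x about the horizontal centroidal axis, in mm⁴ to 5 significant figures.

Treat the section as a set of non-overlapping primitives; coordinates are from the bounding-box lower-left.
Web: 8 × 250, A = 2 000 mm², y = 125 mm, Ī = 10 416 667 mm⁴.
Top flange (beyond web): 107 × 10, A = 1 070 mm², y = 245 mm, Ī = 8916.667 mm⁴.
Bottom flange (beyond web): 107 × 10, A = 1 070 mm², y = 5 mm, Ī = 8916.667 mm⁴.
Centroid: ȳ = ΣA·y / ΣA = 125 mm.
Transfer each piece to the horizontal centroidal axis using Ī + A·d² with d = y − 125:
  web: d = 0 mm → contributes +10 416 667 mm⁴
  top flange (beyond web): d = 120 mm → contributes +15 416 917 mm⁴
  bottom flange (beyond web): d = -120 mm → contributes +15 416 917 mm⁴
Total I = 41 250 500 mm⁴.

I_x ≈ 4.1251 × 10⁷ mm⁴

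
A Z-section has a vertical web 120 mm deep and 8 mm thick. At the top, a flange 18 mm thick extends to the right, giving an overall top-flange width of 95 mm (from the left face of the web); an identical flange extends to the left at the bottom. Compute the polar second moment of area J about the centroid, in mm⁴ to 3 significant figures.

Decompose the section into non-overlapping parts with the origin at the bottom-left of its bounding rectangle.
Web: 8 × 120, A = 960 mm², y = 60 mm, Ī = 1 152 000 mm⁴.
Top flange (beyond web): 87 × 18, A = 1 566 mm², y = 111 mm, Ī = 42 282 mm⁴.
Bottom flange (beyond web): 87 × 18, A = 1 566 mm², y = 9 mm, Ī = 42 282 mm⁴.
Centroid: ȳ = ΣA·y / ΣA = 60 mm.
Transfer each piece to the centroidal x-axis using Ī + A·d² with d = y − 60:
  web: d = 0 mm → contributes +1 152 000 mm⁴
  top flange (beyond web): d = 51 mm → contributes +4 115 448 mm⁴
  bottom flange (beyond web): d = -51 mm → contributes +4 115 448 mm⁴
Total I = 9 382 896 mm⁴.
For the y-axis: x̄ = 91 mm.
Repeating about the centroidal y-axis gives I_y = 9 047 204 mm⁴.
Polar second moment: J = I_x + I_y = 18 430 100 mm⁴.

J ≈ 1.84 × 10⁷ mm⁴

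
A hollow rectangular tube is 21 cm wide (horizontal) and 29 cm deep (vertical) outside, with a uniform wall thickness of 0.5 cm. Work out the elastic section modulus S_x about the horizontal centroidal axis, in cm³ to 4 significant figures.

Treat the section as a set of non-overlapping primitives; coordinates are from the bounding-box lower-left.
Outer rectangle: 21 × 29, A = 609 cm², y = 14.5 cm, Ī = 42680.8 cm⁴.
Inner void (subtracted): 20 × 28, A = 560 cm², y = 14.5 cm, Ī = 36586.7 cm⁴.
By symmetry the centroid is at mid-height, ȳ = 14.5 cm.
All pieces are centred on the horizontal centroidal axis, so I = ΣĪ (holes subtracted) = 6094.08 cm⁴.
Extreme fibre distance c = 14.5 cm; S = I/c = 420.282 cm³.

S_x ≈ 420.3 cm³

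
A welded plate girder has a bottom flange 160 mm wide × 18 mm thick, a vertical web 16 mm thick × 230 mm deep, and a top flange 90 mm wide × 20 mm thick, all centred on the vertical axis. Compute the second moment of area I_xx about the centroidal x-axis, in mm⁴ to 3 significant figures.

Treat the section as a set of non-overlapping primitives; coordinates are from the bounding-box lower-left.
Bottom plate: 160 × 18, A = 2 880 mm², y = 9 mm, Ī = 77 760 mm⁴.
Web plate: 16 × 230, A = 3 680 mm², y = 133 mm, Ī = 16 222 667 mm⁴.
Top plate: 90 × 20, A = 1 800 mm², y = 258 mm, Ī = 60 000 mm⁴.
Centroid: ȳ = ΣA·y / ΣA = 117.2 mm.
Transfer each piece to the centroidal x-axis using Ī + A·d² with d = y − 117.2:
  bottom plate: d = -108.2 mm → contributes +33 792 226 mm⁴
  web plate: d = 15.804 mm → contributes +17 141 787 mm⁴
  top plate: d = 140.8 mm → contributes +35 746 292 mm⁴
Total I = 86 680 305 mm⁴.

I_xx ≈ 8.67 × 10⁷ mm⁴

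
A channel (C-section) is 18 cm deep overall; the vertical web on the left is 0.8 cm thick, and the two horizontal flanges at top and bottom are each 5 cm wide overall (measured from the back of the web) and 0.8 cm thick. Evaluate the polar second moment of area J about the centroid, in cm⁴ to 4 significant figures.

J ≈ 925.5 cm⁴

Decompose the section into non-overlapping parts with the origin at the bottom-left of its bounding rectangle.
Web: 0.8 × 18, A = 14.4 cm², y = 9 cm, Ī = 388.8 cm⁴.
Top flange (beyond web): 4.2 × 0.8, A = 3.36 cm², y = 17.6 cm, Ī = 0.1792 cm⁴.
Bottom flange (beyond web): 4.2 × 0.8, A = 3.36 cm², y = 0.4 cm, Ī = 0.1792 cm⁴.
By symmetry the centroid is at mid-height, ȳ = 9 cm.
Transfer each piece to the centroidal x-axis using Ī + A·d² with d = y − 9:
  web: d = 0 cm → contributes +388.8 cm⁴
  top flange (beyond web): d = 8.6 cm → contributes +248.685 cm⁴
  bottom flange (beyond web): d = -8.6 cm → contributes +248.685 cm⁴
Total I = 886.17 cm⁴.
For the y-axis: x̄ = 1.19545 cm.
Repeating about the centroidal y-axis gives I_y = 39.2828 cm⁴.
Polar second moment: J = I_x + I_y = 925.452 cm⁴.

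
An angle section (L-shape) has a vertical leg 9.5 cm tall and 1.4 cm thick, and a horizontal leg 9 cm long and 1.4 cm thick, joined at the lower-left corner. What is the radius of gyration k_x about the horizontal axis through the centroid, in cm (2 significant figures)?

Decompose the section into non-overlapping parts with the origin at the bottom-left of its bounding rectangle.
Vertical leg: 1.4 × 9.5, A = 13.3 cm², y = 4.75 cm, Ī = 100 cm⁴.
Horizontal leg (remainder): 7.6 × 1.4, A = 10.64 cm², y = 0.7 cm, Ī = 1.738 cm⁴.
Centroid: ȳ = ΣA·y / ΣA = 2.95 cm.
Transfer each piece to the horizontal axis through the centroid using Ī + A·d² with d = y − 2.95:
  vertical leg: d = 1.8 cm → contributes +143.1 cm⁴
  horizontal leg (remainder): d = -2.25 cm → contributes +55.6 cm⁴
Total I = 198.7 cm⁴.
Radius of gyration: k = √(I/A) = √(198.7 / 23.94) = 2.881 cm.

k_x ≈ 2.9 cm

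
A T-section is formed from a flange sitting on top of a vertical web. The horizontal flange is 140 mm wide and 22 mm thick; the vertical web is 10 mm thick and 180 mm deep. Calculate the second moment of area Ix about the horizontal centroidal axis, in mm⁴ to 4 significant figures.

Ix ≈ 1.657 × 10⁷ mm⁴

Treat the section as a set of non-overlapping primitives; coordinates are from the bounding-box lower-left.
Flange: 140 × 22, A = 3 080 mm², y = 191 mm, Ī = 124 227 mm⁴.
Web: 10 × 180, A = 1 800 mm², y = 90 mm, Ī = 4 860 000 mm⁴.
Centroid: ȳ = ΣA·y / ΣA = 153.746 mm.
Transfer each piece to the horizontal centroidal axis using Ī + A·d² with d = y − 153.746:
  flange: d = 37.2541 mm → contributes +4 398 860 mm⁴
  web: d = -63.7459 mm → contributes +12 174 372 mm⁴
Total I = 16 573 232 mm⁴.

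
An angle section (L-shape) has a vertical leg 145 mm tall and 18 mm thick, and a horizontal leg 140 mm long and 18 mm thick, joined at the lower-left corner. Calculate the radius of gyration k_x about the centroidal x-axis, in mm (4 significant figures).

k_x ≈ 44.32 mm

Break the section into simple shapes (no overlaps), measuring from the bottom-left corner of the bounding box.
Vertical leg: 18 × 145, A = 2 610 mm², y = 72.5 mm, Ī = 4 572 938 mm⁴.
Horizontal leg (remainder): 122 × 18, A = 2 196 mm², y = 9 mm, Ī = 59 292 mm⁴.
Centroid: ȳ = ΣA·y / ΣA = 43.485 mm.
Transfer each piece to the centroidal x-axis using Ī + A·d² with d = y − 43.485:
  vertical leg: d = 29.015 mm → contributes +6 770 216 mm⁴
  horizontal leg (remainder): d = -34.485 mm → contributes +2 670 811 mm⁴
Total I = 9 441 027 mm⁴.
Radius of gyration: k = √(I/A) = √(9 441 027 / 4 806) = 44.3218 mm.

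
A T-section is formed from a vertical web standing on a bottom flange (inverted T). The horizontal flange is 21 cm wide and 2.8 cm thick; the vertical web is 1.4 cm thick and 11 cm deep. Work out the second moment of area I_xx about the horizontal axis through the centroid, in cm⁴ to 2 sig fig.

I_xx ≈ 770 cm⁴

Decompose the section into non-overlapping parts with the origin at the bottom-left of its bounding rectangle.
Flange: 21 × 2.8, A = 58.8 cm², y = 1.4 cm, Ī = 38.42 cm⁴.
Web: 1.4 × 11, A = 15.4 cm², y = 8.3 cm, Ī = 155.3 cm⁴.
Centroid: ȳ = ΣA·y / ΣA = 2.832 cm.
Transfer each piece to the horizontal axis through the centroid using Ī + A·d² with d = y − 2.832:
  flange: d = -1.432 cm → contributes +159 cm⁴
  web: d = 5.468 cm → contributes +615.7 cm⁴
Total I = 774.7 cm⁴.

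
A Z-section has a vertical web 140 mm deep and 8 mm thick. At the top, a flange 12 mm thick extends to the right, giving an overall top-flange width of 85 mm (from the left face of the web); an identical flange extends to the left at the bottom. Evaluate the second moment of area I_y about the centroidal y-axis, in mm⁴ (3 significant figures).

Decompose the section into non-overlapping parts with the origin at the bottom-left of its bounding rectangle.
Web: 8 × 140, A = 1 120 mm², x = 81 mm, Ī = 5973.3 mm⁴.
Top flange (beyond web): 77 × 12, A = 924 mm², x = 123.5 mm, Ī = 456 533 mm⁴.
Bottom flange (beyond web): 77 × 12, A = 924 mm², x = 38.5 mm, Ī = 456 533 mm⁴.
Centroid: x̄ = ΣA·x / ΣA = 81 mm.
Transfer each piece to the centroidal y-axis using Ī + A·d² with d = x − 81:
  web: d = 0 mm → contributes +5973.3 mm⁴
  top flange (beyond web): d = 42.5 mm → contributes +2 125 508 mm⁴
  bottom flange (beyond web): d = -42.5 mm → contributes +2 125 508 mm⁴
Total I = 4 256 989 mm⁴.

I_y ≈ 4.26 × 10⁶ mm⁴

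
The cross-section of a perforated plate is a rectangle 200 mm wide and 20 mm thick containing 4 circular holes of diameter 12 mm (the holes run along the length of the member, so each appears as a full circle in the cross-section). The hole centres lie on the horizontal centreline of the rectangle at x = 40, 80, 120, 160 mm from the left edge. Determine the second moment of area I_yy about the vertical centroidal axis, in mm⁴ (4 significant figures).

Break the section into simple shapes (no overlaps), measuring from the bottom-left corner of the bounding box.
Plate: 200 × 20, A = 4 000 mm², x = 100 mm, Ī = 13 333 333 mm⁴.
Hole 1 (subtracted): ⌀12, A = 113.097 mm², x = 40 mm, Ī = 1017.88 mm⁴.
Hole 2 (subtracted): ⌀12, A = 113.097 mm², x = 80 mm, Ī = 1017.88 mm⁴.
Hole 3 (subtracted): ⌀12, A = 113.097 mm², x = 120 mm, Ī = 1017.88 mm⁴.
Hole 4 (subtracted): ⌀12, A = 113.097 mm², x = 160 mm, Ī = 1017.88 mm⁴.
By symmetry the centroid is at mid-width, x̄ = 100 mm.
Transfer each piece to the vertical centroidal axis using Ī + A·d² with d = x − 100:
  plate: d = 0 mm → contributes +13 333 333 mm⁴
  hole 1: d = -60 mm → contributes −408 168 mm⁴
  hole 2: d = -20 mm → contributes −46256.8 mm⁴
  hole 3: d = 20 mm → contributes −46256.8 mm⁴
  hole 4: d = 60 mm → contributes −408 168 mm⁴
Total I = 12 424 483 mm⁴.

I_yy ≈ 1.242 × 10⁷ mm⁴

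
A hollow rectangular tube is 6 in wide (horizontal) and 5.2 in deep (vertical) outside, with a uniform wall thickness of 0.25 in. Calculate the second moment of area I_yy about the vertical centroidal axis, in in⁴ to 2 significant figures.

Break the section into simple shapes (no overlaps), measuring from the bottom-left corner of the bounding box.
Outer rectangle: 6 × 5.2, A = 31.2 in², x = 3 in, Ī = 93.6 in⁴.
Inner void (subtracted): 5.5 × 4.7, A = 25.85 in², x = 3 in, Ī = 65.16 in⁴.
By symmetry the centroid is at mid-width, x̄ = 3 in.
All pieces are centred on the vertical centroidal axis, so I = ΣĪ (holes subtracted) = 28.44 in⁴.

I_yy ≈ 28 in⁴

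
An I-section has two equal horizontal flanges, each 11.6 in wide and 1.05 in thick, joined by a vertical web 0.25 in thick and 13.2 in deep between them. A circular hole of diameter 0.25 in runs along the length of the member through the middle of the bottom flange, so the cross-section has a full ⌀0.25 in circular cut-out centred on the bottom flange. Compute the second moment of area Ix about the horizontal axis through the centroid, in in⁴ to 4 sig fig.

Ix ≈ 1284 in⁴

Treat the section as a set of non-overlapping primitives; coordinates are from the bounding-box lower-left.
Bottom flange: 11.6 × 1.05, A = 12.18 in², y = 0.525 in, Ī = 1.11904 in⁴.
Web: 0.25 × 13.2, A = 3.3 in², y = 7.65 in, Ī = 47.916 in⁴.
Top flange: 11.6 × 1.05, A = 12.18 in², y = 14.775 in, Ī = 1.11904 in⁴.
Hole (subtracted): ⌀0.25, A = 0.0490874 in², y = 0.525 in, Ī = 0.000191748 in⁴.
Centroid: ȳ = ΣA·y / ΣA = 7.66267 in.
Transfer each piece to the horizontal axis through the centroid using Ī + A·d² with d = y − 7.66267:
  bottom flange: d = -7.13767 in → contributes +621.645 in⁴
  web: d = -0.012667 in → contributes +47.9165 in⁴
  top flange: d = 7.11233 in → contributes +617.248 in⁴
  hole: d = -7.13767 in → contributes −2.50101 in⁴
Total I = 1284.31 in⁴.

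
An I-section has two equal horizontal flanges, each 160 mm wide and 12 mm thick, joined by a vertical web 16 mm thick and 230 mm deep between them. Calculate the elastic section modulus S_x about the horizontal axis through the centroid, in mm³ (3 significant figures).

S_x ≈ 5.71 × 10⁵ mm³

Decompose the section into non-overlapping parts with the origin at the bottom-left of its bounding rectangle.
Bottom flange: 160 × 12, A = 1 920 mm², y = 6 mm, Ī = 23 040 mm⁴.
Web: 16 × 230, A = 3 680 mm², y = 127 mm, Ī = 16 222 667 mm⁴.
Top flange: 160 × 12, A = 1 920 mm², y = 248 mm, Ī = 23 040 mm⁴.
By symmetry the centroid is at mid-height, ȳ = 127 mm.
Transfer each piece to the horizontal axis through the centroid using Ī + A·d² with d = y − 127:
  bottom flange: d = -121 mm → contributes +28 133 760 mm⁴
  web: d = 0 mm → contributes +16 222 667 mm⁴
  top flange: d = 121 mm → contributes +28 133 760 mm⁴
Total I = 72 490 187 mm⁴.
Extreme fibre distance c = 127 mm; S = I/c = 570 789 mm³.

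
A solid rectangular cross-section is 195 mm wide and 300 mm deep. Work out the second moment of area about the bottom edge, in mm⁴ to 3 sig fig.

I_base ≈ 1.76 × 10⁹ mm⁴

The section: 195 × 300, A = 58 500 mm², y = 150 mm, Ī = 438 750 000 mm⁴.
Transfer it to a horizontal axis along the bottom face using Ī + A·d² with d = y − 0:
  the section: d = 150 mm → contributes +1 755 000 000 mm⁴
Total I = 1 755 000 000 mm⁴.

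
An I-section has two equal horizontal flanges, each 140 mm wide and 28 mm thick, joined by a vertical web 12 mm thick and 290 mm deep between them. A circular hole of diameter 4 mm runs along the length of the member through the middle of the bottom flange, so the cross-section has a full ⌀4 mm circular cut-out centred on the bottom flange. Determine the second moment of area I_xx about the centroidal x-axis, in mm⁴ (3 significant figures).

I_xx ≈ 2.23 × 10⁸ mm⁴

Treat the section as a set of non-overlapping primitives; coordinates are from the bounding-box lower-left.
Bottom flange: 140 × 28, A = 3 920 mm², y = 14 mm, Ī = 256 107 mm⁴.
Web: 12 × 290, A = 3 480 mm², y = 173 mm, Ī = 24 389 000 mm⁴.
Top flange: 140 × 28, A = 3 920 mm², y = 332 mm, Ī = 256 107 mm⁴.
Hole (subtracted): ⌀4, A = 12.566 mm², y = 14 mm, Ī = 12.566 mm⁴.
Centroid: ȳ = ΣA·y / ΣA = 173.18 mm.
Transfer each piece to the centroidal x-axis using Ī + A·d² with d = y − 173.18:
  bottom flange: d = -159.18 mm → contributes +99 578 019 mm⁴
  web: d = -0.1767 mm → contributes +24 389 109 mm⁴
  top flange: d = 158.82 mm → contributes +99 137 479 mm⁴
  hole: d = -159.18 mm → contributes −318 409 mm⁴
Total I = 222 786 197 mm⁴.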